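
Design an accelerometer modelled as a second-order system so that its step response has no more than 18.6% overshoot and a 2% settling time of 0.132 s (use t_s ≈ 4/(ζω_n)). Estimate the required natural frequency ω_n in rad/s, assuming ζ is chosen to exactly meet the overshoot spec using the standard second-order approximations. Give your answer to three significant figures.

From %OS = 100·exp(−πζ/√(1−ζ²)), invert to get ζ = −ln(OS)/√(π² + ln²(OS)) with OS = 0.186.
−ln 0.186 = 1.682, so ζ = 1.682/√(π² + 2.829) = 0.472.
From t_s ≈ 4/(ζω_n): ω_n = 4/(ζ·t_s) = 4/(0.472·0.132) = 64.2 rad/s.

ω_n ≈ 64.2 rad/s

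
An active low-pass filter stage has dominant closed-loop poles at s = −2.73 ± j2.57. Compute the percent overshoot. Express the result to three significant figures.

|pole| = ω_n = √(2.73² + 2.57²) = 3.75 rad/s; ζ = cos θ = σ/ω_n = 0.728.
%OS = 100 e^{−πζ/√(1−ζ²)} with ζ = 0.728 gives 3.55%.

%OS ≈ 3.55%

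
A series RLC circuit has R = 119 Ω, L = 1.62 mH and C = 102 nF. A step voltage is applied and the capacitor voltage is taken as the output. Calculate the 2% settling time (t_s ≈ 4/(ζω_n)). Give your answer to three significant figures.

For a series RLC circuit (capacitor voltage as output), ω_n = 1/√(LC) = 1/√(1.62 mH · 102 nF) = 77800 rad/s.
ζ = (R/2)·√(C/L) = (119/2)·√(102 nF/1.62 mH) = 0.472.
t_s ≈ 4/(ζω_n) = 0.000109 s.

t_s ≈ 0.000109 s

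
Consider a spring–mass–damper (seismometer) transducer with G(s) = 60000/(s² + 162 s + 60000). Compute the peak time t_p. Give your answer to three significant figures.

Matching coefficients with s² + 2ζω_n s + ω_n² gives ω_n² = 60000 ⇒ ω_n = 245 rad/s, and ζ = 162/(2ω_n) = 0.331.
ω_d = ω_n√(1−ζ²) = 231 rad/s. Then t_p = π/ω_d = 0.0136 s.

t_p ≈ 0.0136 s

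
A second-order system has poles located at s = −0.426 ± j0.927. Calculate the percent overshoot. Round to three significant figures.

With σ = 0.426, ω_d = 0.927: ω_n = √(σ²+ω_d²) = 1.02 rad/s, ζ = σ/ω_n = 0.418.
Overshoot: exp(−π·0.418/√(1−0.418²)) = 0.236, i.e. 23.6%.

%OS ≈ 23.6%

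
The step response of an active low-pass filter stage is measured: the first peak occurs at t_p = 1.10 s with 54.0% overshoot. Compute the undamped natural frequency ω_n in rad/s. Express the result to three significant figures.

ω_n ≈ 2.91 rad/s

The overshoot fixes ζ = −ln(OS)/√(π²+ln²(OS)) = 0.192.
t_p = π/ω_d ⇒ ω_d = 2.86 rad/s; then ω_n = ω_d/√(1−ζ²) = 2.91 rad/s.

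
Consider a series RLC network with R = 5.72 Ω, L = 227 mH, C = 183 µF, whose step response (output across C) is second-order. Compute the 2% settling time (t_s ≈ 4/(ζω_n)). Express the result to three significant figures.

t_s ≈ 0.317 s

For a series RLC circuit (capacitor voltage as output), ω_n = 1/√(LC) = 1/√(227 mH · 183 µF) = 155 rad/s.
ζ = (R/2)·√(C/L) = (5.72/2)·√(183 µF/227 mH) = 0.0812.
t_s ≈ 4/(ζω_n) = 0.317 s.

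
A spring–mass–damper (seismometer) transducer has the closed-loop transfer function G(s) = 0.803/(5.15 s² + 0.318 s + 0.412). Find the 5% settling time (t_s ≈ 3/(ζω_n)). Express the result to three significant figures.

Dividing through by 5.15: denominator becomes s² + 0.06175 s + 0.08000.
So ω_n = √0.08000 = 0.283 rad/s and ζ = 0.06175/(2·0.283) = 0.109.
t_s ≈ 3/(ζω_n) = 97.2 s.

t_s ≈ 97.2 s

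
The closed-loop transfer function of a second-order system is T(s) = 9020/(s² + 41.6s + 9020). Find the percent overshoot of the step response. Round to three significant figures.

Matching coefficients with s² + 2ζω_n s + ω_n² gives ω_n² = 9020 ⇒ ω_n = 95.0 rad/s, and ζ = 41.6/(2ω_n) = 0.219.
%OS = 100·exp(−πζ/√(1−ζ²)) = 49.4%.

%OS ≈ 49.4%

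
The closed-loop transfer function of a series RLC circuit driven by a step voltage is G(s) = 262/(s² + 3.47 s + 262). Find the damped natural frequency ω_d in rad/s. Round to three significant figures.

ω_d ≈ 16.1 rad/s

ω_n = √262 = 16.2 rad/s; ζ = 3.47/(2·16.2) = 0.107.
The damped frequency ω_d = ω_n√(1−ζ²) = 16.1 rad/s.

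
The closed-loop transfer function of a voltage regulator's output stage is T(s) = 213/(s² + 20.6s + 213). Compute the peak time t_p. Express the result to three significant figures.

ω_n = √213 = 14.6 rad/s; ζ = 20.6/(2·14.6) = 0.706.
ω_d = ω_n√(1−ζ²) = 10.3 rad/s. Then t_p = π/ω_d = 0.304 s.

t_p ≈ 0.304 s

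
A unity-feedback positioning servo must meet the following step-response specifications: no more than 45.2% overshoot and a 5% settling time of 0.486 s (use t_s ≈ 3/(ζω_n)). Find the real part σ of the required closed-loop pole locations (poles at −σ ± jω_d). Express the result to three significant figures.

The settling-time spec alone fixes σ = ζω_n = 3/t_s = 3/0.486 = 6.17.
(Overshoot then fixes ζ = 0.245 and hence ω_d = σ·√(1−ζ²)/ζ = 24.4 rad/s.)

σ ≈ 6.17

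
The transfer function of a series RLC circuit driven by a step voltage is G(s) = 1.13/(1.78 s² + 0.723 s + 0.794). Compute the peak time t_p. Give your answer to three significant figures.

t_p ≈ 4.94 s

Dividing through by 1.78: denominator becomes s² + 0.4062 s + 0.4461.
So ω_n = √0.4461 = 0.668 rad/s and ζ = 0.4062/(2·0.668) = 0.304.
ω_d = ω_n√(1−ζ²) = 0.636 rad/s. t_p = π/ω_d = 4.94 s.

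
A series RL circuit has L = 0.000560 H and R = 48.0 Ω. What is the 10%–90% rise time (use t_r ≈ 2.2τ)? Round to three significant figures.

t_r ≈ 0.0000257 s

τ = L/R = 0.000560/48.0 = 0.0000117 s.
t_r ≈ 2.2τ = 0.0000257 s.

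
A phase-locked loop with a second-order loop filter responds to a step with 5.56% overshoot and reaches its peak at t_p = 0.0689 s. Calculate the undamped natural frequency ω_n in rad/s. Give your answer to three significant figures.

From the overshoot, ζ = −ln(OS)/√(π²+ln²(OS)) = 0.677.
From t_p = π/ω_d, ω_d = π/0.0689 = 45.6 rad/s, so ω_n = ω_d/√(1−ζ²) = 62.0 rad/s.

ω_n ≈ 62.0 rad/s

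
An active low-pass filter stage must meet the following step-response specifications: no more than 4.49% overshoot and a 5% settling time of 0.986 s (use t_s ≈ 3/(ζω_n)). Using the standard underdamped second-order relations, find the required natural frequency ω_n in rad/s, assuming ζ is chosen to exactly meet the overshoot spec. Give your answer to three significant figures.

ζ = −ln(OS)/√(π² + (ln OS)²). With OS = 0.0449, ln OS = −3.103 and ζ = 3.103/4.416 = 0.703.
From t_s ≈ 3/(ζω_n): ω_n = 3/(ζ·t_s) = 3/(0.703·0.986) = 4.33 rad/s.

ω_n ≈ 4.33 rad/s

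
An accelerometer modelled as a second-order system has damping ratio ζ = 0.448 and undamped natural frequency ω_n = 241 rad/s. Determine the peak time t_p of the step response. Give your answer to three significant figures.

The damped frequency is ω_d = ω_n√(1−ζ²) = 241·√(1−0.201) = 215 rad/s.
Peak time t_p = π/ω_d = π/215 = 0.0146 s.

t_p ≈ 0.0146 s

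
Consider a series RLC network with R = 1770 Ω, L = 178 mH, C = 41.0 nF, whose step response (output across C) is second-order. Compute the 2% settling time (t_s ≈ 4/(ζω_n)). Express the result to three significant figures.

t_s ≈ 0.000805 s

For a series RLC circuit (capacitor voltage as output), ω_n = 1/√(LC) = 1/√(178 mH · 41.0 nF) = 11700 rad/s.
ζ = (R/2)·√(C/L) = (1770/2)·√(41.0 nF/178 mH) = 0.425.
t_s ≈ 4/(ζω_n) = 0.000805 s.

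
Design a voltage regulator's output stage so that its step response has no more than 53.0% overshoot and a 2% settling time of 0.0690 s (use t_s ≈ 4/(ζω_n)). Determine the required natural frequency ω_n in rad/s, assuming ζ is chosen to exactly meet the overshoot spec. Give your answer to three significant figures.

ζ = −ln(OS)/√(π² + (ln OS)²). With OS = 0.530, ln OS = −0.6349 and ζ = 0.6349/3.205 = 0.198.
Then ω_n = 4/(ζ t_s) = 4/(0.198 × 0.0690) = 293 rad/s.

ω_n ≈ 293 rad/s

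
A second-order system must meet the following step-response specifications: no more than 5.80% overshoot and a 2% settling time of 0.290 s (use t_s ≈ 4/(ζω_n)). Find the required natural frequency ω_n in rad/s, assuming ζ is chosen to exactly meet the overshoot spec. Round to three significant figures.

ω_n ≈ 20.5 rad/s

Inverting the overshoot relation: ζ = |ln 0.0580|/√(π² + ln²0.0580) = 0.672.
Then ω_n = 4/(ζ t_s) = 4/(0.672 × 0.290) = 20.5 rad/s.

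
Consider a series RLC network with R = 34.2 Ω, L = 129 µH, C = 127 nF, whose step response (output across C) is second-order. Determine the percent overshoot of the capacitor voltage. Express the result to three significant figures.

For a series RLC circuit (capacitor voltage as output), ω_n = 1/√(LC) = 1/√(129 µH · 127 nF) = 247000 rad/s.
ζ = (R/2)·√(C/L) = (34.2/2)·√(127 nF/129 µH) = 0.537.
%OS = 100 e^{−πζ/√(1−ζ²)} with ζ = 0.537 gives 13.6%.

%OS ≈ 13.6%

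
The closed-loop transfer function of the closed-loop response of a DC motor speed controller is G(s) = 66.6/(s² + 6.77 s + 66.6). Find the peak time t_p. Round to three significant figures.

Matching coefficients with s² + 2ζω_n s + ω_n² gives ω_n² = 66.6 ⇒ ω_n = 8.16 rad/s, and ζ = 6.77/(2ω_n) = 0.415.
The damped frequency ω_d = ω_n√(1−ζ²) = 7.43 rad/s. Then t_p = π/ω_d = 0.423 s.

t_p ≈ 0.423 s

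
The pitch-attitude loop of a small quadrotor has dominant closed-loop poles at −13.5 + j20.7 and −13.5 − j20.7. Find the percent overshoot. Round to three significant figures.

With σ = 13.5, ω_d = 20.7: ω_n = √(σ²+ω_d²) = 24.7 rad/s, ζ = σ/ω_n = 0.546.
Overshoot: exp(−π·0.546/√(1−0.546²)) = 0.129, i.e. 12.9%.

%OS ≈ 12.9%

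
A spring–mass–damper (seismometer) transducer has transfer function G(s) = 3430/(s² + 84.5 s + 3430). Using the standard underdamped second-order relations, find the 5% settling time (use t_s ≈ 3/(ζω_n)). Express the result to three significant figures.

t_s ≈ 0.0710 s

Comparing the denominator to s² + 2ζω_n s + ω_n²: ω_n = √3430 = 58.6 rad/s, and 2ζω_n = 84.5 so ζ = 84.5/(2·58.6) = 0.721.
t_s ≈ 3/(ζω_n) = 3/(0.721·58.6) = 0.0710 s.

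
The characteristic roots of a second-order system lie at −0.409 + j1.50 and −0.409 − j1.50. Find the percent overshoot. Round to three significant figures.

|pole| = ω_n = √(0.409² + 1.50²) = 1.55 rad/s; ζ = cos θ = σ/ω_n = 0.263.
%OS = 100 e^{−πζ/√(1−ζ²)} with ζ = 0.263 gives 42.5%.

%OS ≈ 42.5%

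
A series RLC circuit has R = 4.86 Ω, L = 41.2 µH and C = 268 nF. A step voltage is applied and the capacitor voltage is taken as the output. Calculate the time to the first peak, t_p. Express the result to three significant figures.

t_p ≈ 0.0000106 s

For a series RLC circuit (capacitor voltage as output), ω_n = 1/√(LC) = 1/√(41.2 µH · 268 nF) = 301000 rad/s.
ζ = (R/2)·√(C/L) = (4.86/2)·√(268 nF/41.2 µH) = 0.196.
ω_d = ω_n√(1−ζ²) = 295000 rad/s. t_p = π/ω_d = 0.0000106 s.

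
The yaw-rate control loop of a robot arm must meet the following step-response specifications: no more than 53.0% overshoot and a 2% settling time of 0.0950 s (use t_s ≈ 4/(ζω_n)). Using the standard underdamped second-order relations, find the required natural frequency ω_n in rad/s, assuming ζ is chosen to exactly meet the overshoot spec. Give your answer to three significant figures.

ω_n ≈ 213 rad/s

From %OS = 100·exp(−πζ/√(1−ζ²)), invert to get ζ = −ln(OS)/√(π² + ln²(OS)) with OS = 0.530.
−ln 0.530 = 0.6349, so ζ = 0.6349/√(π² + 0.4031) = 0.198.
Then ω_n = 4/(ζ t_s) = 4/(0.198 × 0.0950) = 213 rad/s.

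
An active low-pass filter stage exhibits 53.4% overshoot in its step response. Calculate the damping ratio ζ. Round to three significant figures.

ζ = −ln(OS)/√(π² + (ln OS)²). With OS = 0.534, ln OS = −0.6274 and ζ = 0.6274/3.204 = 0.196.

ζ ≈ 0.196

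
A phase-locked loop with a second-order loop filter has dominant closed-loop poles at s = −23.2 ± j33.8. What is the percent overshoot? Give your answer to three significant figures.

%OS ≈ 11.6%

|pole| = ω_n = √(23.2² + 33.8²) = 41.0 rad/s; ζ = cos θ = σ/ω_n = 0.566.
%OS = 100·exp(−πζ/√(1−ζ²)) = 11.6%.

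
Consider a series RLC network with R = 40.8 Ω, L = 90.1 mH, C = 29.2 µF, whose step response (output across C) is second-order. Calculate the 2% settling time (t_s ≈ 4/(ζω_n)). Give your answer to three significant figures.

For a series RLC circuit (capacitor voltage as output), ω_n = 1/√(LC) = 1/√(90.1 mH · 29.2 µF) = 617 rad/s.
ζ = (R/2)·√(C/L) = (40.8/2)·√(29.2 µF/90.1 mH) = 0.367.
t_s ≈ 4/(ζω_n) = 0.0177 s.

t_s ≈ 0.0177 s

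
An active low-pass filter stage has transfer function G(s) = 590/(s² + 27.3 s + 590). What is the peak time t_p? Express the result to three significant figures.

Comparing the denominator to s² + 2ζω_n s + ω_n²: ω_n = √590 = 24.3 rad/s, and 2ζω_n = 27.3 so ζ = 27.3/(2·24.3) = 0.562.
The damped frequency ω_d = ω_n√(1−ζ²) = 20.1 rad/s. Then t_p = π/ω_d = 0.156 s.

t_p ≈ 0.156 s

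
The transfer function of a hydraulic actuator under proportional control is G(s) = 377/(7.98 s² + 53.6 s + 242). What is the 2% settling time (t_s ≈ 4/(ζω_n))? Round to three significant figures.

t_s ≈ 1.19 s

Dividing through by 7.98: denominator becomes s² + 6.717 s + 30.33.
So ω_n = √30.33 = 5.51 rad/s and ζ = 6.717/(2·5.51) = 0.610.
t_s ≈ 4/(ζω_n) = 1.19 s.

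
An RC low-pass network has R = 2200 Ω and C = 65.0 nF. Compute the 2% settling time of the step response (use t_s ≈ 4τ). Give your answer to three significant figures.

τ = RC = 2200 × 65.0 nF = 0.000143 s.
t_s ≈ 4τ = 0.000572 s.

t_s ≈ 0.000572 s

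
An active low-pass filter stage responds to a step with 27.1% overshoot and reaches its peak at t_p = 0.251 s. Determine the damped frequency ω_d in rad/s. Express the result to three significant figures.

ω_d ≈ 12.5 rad/s

t_p = π/ω_d, so ω_d = π/0.251 = 12.5 rad/s.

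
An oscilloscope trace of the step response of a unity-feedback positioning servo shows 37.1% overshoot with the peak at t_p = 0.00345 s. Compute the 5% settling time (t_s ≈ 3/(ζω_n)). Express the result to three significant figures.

From the overshoot, ζ = −ln(OS)/√(π²+ln²(OS)) = 0.301.
From t_p = π/ω_d, ω_d = π/0.00345 = 911 rad/s, so ω_n = ω_d/√(1−ζ²) = 955 rad/s.
t_s ≈ 3/(ζω_n) = 3/(0.301·955) = 0.0104 s.

t_s ≈ 0.0104 s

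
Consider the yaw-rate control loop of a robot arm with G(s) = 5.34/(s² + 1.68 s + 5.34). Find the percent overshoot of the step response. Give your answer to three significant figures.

Matching coefficients with s² + 2ζω_n s + ω_n² gives ω_n² = 5.34 ⇒ ω_n = 2.31 rad/s, and ζ = 1.68/(2ω_n) = 0.364.
%OS = 100 e^{−πζ/√(1−ζ²)} with ζ = 0.364 gives 29.4%.

%OS ≈ 29.4%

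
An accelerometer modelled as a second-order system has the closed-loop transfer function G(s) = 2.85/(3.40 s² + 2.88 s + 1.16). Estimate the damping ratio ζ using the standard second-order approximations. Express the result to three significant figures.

Dividing through by 3.40: denominator becomes s² + 0.8471 s + 0.3412.
So ω_n = √0.3412 = 0.584 rad/s and ζ = 0.8471/(2·0.584) = 0.725.

ζ ≈ 0.725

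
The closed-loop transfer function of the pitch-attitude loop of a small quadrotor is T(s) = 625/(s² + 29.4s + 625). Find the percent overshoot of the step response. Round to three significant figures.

%OS ≈ 10.2%

Matching coefficients with s² + 2ζω_n s + ω_n² gives ω_n² = 625 ⇒ ω_n = 25.0 rad/s, and ζ = 29.4/(2ω_n) = 0.588.
%OS = 100 e^{−πζ/√(1−ζ²)} with ζ = 0.588 gives 10.2%.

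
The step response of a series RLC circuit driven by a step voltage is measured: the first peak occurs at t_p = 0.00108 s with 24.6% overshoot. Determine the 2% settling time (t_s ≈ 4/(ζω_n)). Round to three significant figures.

t_s ≈ 0.00308 s

The overshoot fixes ζ = −ln(OS)/√(π²+ln²(OS)) = 0.408.
t_p = π/ω_d ⇒ ω_d = 2910 rad/s; then ω_n = ω_d/√(1−ζ²) = 3190 rad/s.
t_s ≈ 4/(ζω_n) = 4/(0.408·3190) = 0.00308 s.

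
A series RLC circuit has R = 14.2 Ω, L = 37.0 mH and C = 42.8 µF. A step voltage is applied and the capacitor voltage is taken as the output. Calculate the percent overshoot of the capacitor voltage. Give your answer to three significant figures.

%OS ≈ 45.8%

For a series RLC circuit (capacitor voltage as output), ω_n = 1/√(LC) = 1/√(37.0 mH · 42.8 µF) = 795 rad/s.
ζ = (R/2)·√(C/L) = (14.2/2)·√(42.8 µF/37.0 mH) = 0.241.
Overshoot: exp(−π·0.241/√(1−0.241²)) = 0.458, i.e. 45.8%.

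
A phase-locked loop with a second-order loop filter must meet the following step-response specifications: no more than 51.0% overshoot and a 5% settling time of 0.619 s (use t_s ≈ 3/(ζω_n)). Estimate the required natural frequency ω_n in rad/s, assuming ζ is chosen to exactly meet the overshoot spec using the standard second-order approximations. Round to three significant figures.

ζ = −ln(OS)/√(π² + (ln OS)²). With OS = 0.510, ln OS = −0.6733 and ζ = 0.6733/3.213 = 0.210.
Then ω_n = 3/(ζ t_s) = 3/(0.210 × 0.619) = 23.1 rad/s.

ω_n ≈ 23.1 rad/s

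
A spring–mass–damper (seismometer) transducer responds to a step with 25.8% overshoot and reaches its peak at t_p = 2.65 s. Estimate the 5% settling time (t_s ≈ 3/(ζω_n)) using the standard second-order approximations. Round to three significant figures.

t_s ≈ 5.87 s

ζ from %OS: ζ = |ln 0.258|/√(π²+ln²0.258) = 0.396.
t_p = π/ω_d ⇒ ω_d = 1.19 rad/s; then ω_n = ω_d/√(1−ζ²) = 1.29 rad/s.
t_s ≈ 3/(ζω_n) = 3/(0.396·1.29) = 5.87 s.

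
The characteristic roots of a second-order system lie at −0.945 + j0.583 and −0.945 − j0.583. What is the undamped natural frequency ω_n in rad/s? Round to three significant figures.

The poles are at −σ ± jω_d with σ = 0.945 and ω_d = 0.583, so ω_n = √(σ²+ω_d²) = 1.11 rad/s and ζ = σ/ω_n = 0.851.

ω_n ≈ 1.11 rad/s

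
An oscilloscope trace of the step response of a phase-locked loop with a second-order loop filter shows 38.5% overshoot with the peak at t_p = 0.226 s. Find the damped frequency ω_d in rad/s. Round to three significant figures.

ω_d ≈ 13.9 rad/s

t_p = π/ω_d, so ω_d = π/0.226 = 13.9 rad/s.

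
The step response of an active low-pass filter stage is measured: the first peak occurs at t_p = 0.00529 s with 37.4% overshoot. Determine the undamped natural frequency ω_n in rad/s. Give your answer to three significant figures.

The overshoot fixes ζ = −ln(OS)/√(π²+ln²(OS)) = 0.299.
t_p = π/ω_d ⇒ ω_d = 594 rad/s; then ω_n = ω_d/√(1−ζ²) = 622 rad/s.

ω_n ≈ 622 rad/s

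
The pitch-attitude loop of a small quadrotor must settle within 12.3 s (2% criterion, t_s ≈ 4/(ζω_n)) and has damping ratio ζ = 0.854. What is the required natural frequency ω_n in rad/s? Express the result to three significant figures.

Rearranging t_s ≈ 4/(ζω_n) gives ω_n = 4/(ζ·t_s) = 4/(0.854 × 12.3) = 0.381 rad/s.

ω_n ≈ 0.381 rad/s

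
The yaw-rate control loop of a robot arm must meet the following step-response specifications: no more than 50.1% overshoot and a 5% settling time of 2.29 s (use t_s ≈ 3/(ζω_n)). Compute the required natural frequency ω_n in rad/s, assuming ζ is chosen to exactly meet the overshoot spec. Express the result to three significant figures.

From %OS = 100·exp(−πζ/√(1−ζ²)), invert to get ζ = −ln(OS)/√(π² + ln²(OS)) with OS = 0.501.
−ln 0.501 = 0.6911, so ζ = 0.6911/√(π² + 0.4777) = 0.215.
From t_s ≈ 3/(ζω_n): ω_n = 3/(ζ·t_s) = 3/(0.215·2.29) = 6.10 rad/s.

ω_n ≈ 6.10 rad/s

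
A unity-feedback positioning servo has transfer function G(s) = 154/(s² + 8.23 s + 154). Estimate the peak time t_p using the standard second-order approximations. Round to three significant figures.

Comparing the denominator to s² + 2ζω_n s + ω_n²: ω_n = √154 = 12.4 rad/s, and 2ζω_n = 8.23 so ζ = 8.23/(2·12.4) = 0.332.
ω_d = 12.4·√(1 − 0.332²) = 11.7 rad/s. Then t_p = π/ω_d = 0.268 s.

t_p ≈ 0.268 s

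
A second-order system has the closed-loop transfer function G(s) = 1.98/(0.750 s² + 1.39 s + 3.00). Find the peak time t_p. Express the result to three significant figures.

Dividing through by 0.750: denominator becomes s² + 1.853 s + 4.000.
So ω_n = √4.000 = 2.00 rad/s and ζ = 1.853/(2·2.00) = 0.463.
The damped frequency ω_d = ω_n√(1−ζ²) = 1.77 rad/s. t_p = π/ω_d = 1.77 s.

t_p ≈ 1.77 s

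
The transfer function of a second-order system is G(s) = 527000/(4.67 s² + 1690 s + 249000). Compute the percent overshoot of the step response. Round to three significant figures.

%OS ≈ 1.90%

Dividing through by 4.67: denominator becomes s² + 361.9 s + 53320.
So ω_n = √53320 = 231 rad/s and ζ = 361.9/(2·231) = 0.784.
%OS = 100 e^{−πζ/√(1−ζ²)} with ζ = 0.784 gives 1.90%.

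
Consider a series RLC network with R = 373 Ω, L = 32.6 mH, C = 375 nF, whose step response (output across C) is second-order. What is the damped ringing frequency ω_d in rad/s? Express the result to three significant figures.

ω_d ≈ 7010 rad/s

For a series RLC circuit (capacitor voltage as output), ω_n = 1/√(LC) = 1/√(32.6 mH · 375 nF) = 9040 rad/s.
ζ = (R/2)·√(C/L) = (373/2)·√(375 nF/32.6 mH) = 0.633.
The damped frequency ω_d = ω_n√(1−ζ²) = 7010 rad/s.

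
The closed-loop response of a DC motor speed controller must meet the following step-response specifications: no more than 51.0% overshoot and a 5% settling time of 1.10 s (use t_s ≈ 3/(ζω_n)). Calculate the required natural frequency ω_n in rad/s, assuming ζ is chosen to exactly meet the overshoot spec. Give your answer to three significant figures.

Inverting the overshoot relation: ζ = |ln 0.510|/√(π² + ln²0.510) = 0.210.
Then ω_n = 3/(ζ t_s) = 3/(0.210 × 1.10) = 13.0 rad/s.

ω_n ≈ 13.0 rad/s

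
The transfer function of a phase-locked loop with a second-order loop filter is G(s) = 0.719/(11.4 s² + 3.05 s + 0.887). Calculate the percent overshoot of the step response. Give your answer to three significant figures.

%OS ≈ 18.0%

Dividing through by 11.4: denominator becomes s² + 0.2675 s + 0.07781.
So ω_n = √0.07781 = 0.279 rad/s and ζ = 0.2675/(2·0.279) = 0.480.
%OS = 100 e^{−πζ/√(1−ζ²)} with ζ = 0.480 gives 18.0%.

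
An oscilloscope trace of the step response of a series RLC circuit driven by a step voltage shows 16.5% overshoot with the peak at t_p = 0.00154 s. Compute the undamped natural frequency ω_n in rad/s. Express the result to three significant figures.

From the overshoot, ζ = −ln(OS)/√(π²+ln²(OS)) = 0.498.
t_p = π/ω_d ⇒ ω_d = 2040 rad/s; then ω_n = ω_d/√(1−ζ²) = 2350 rad/s.

ω_n ≈ 2350 rad/s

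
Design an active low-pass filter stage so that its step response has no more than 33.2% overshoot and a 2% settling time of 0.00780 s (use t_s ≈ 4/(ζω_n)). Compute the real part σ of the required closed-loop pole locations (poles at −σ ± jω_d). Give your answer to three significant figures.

σ ≈ 513

The settling-time spec alone fixes σ = ζω_n = 4/t_s = 4/0.00780 = 513.
(Overshoot then fixes ζ = 0.331 and hence ω_d = σ·√(1−ζ²)/ζ = 1460 rad/s.)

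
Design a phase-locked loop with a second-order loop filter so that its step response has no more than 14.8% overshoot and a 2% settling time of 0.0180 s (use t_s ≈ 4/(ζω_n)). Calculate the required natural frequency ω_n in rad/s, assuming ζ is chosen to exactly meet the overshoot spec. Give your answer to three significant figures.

From %OS = 100·exp(−πζ/√(1−ζ²)), invert to get ζ = −ln(OS)/√(π² + ln²(OS)) with OS = 0.148.
−ln 0.148 = 1.911, so ζ = 1.911/√(π² + 3.650) = 0.520.
From t_s ≈ 4/(ζω_n): ω_n = 4/(ζ·t_s) = 4/(0.520·0.0180) = 428 rad/s.

ω_n ≈ 428 rad/s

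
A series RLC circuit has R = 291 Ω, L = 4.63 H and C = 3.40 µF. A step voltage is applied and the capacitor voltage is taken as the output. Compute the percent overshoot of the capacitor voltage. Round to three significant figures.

%OS ≈ 67.4%

For a series RLC circuit (capacitor voltage as output), ω_n = 1/√(LC) = 1/√(4.63 H · 3.40 µF) = 252 rad/s.
ζ = (R/2)·√(C/L) = (291/2)·√(3.40 µF/4.63 H) = 0.125.
%OS = 100 e^{−πζ/√(1−ζ²)} with ζ = 0.125 gives 67.4%.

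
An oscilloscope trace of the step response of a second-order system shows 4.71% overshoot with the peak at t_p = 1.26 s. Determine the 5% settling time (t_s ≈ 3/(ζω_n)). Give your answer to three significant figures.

t_s ≈ 1.24 s

From the overshoot, ζ = −ln(OS)/√(π²+ln²(OS)) = 0.697.
t_p = π/ω_d ⇒ ω_d = 2.49 rad/s; then ω_n = ω_d/√(1−ζ²) = 3.48 rad/s.
t_s ≈ 3/(ζω_n) = 3/(0.697·3.48) = 1.24 s.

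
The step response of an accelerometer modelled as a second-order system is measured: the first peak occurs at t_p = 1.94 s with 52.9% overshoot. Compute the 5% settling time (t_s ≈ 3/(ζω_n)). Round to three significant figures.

The overshoot fixes ζ = −ln(OS)/√(π²+ln²(OS)) = 0.199.
t_p = π/ω_d ⇒ ω_d = 1.62 rad/s; then ω_n = ω_d/√(1−ζ²) = 1.65 rad/s.
t_s ≈ 3/(ζω_n) = 3/(0.199·1.65) = 9.14 s.

t_s ≈ 9.14 s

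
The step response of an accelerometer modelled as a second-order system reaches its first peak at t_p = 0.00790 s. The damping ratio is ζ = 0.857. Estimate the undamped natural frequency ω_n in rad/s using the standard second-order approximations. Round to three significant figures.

ω_n ≈ 772 rad/s

Peak time t_p = π/ω_d, so ω_d = π/t_p = π/0.00790 = 398 rad/s.
ω_n = ω_d/√(1−ζ²) = 398/√0.266 = 772 rad/s.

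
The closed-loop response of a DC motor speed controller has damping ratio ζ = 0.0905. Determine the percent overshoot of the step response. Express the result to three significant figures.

For an underdamped second-order system, %OS = 100·exp(−πζ/√(1−ζ²)).
πζ/√(1−ζ²) = π·0.0905/√(1−0.00819) = 0.2855, so %OS = 100·e^(−0.2855) = 75.2%.

%OS ≈ 75.2%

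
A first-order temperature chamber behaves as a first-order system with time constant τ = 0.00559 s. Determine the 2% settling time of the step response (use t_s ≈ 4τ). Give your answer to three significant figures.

t_s ≈ 0.0224 s

t_s ≈ 4τ = 0.0224 s.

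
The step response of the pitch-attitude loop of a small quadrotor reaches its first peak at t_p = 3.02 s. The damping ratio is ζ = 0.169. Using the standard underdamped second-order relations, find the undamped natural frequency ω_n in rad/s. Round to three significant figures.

ω_n ≈ 1.06 rad/s

Peak time t_p = π/ω_d, so ω_d = π/t_p = π/3.02 = 1.04 rad/s.
ω_n = ω_d/√(1−ζ²) = 1.04/√0.971 = 1.06 rad/s.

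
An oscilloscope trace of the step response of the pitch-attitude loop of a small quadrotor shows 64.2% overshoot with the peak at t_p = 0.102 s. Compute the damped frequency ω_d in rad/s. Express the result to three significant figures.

t_p = π/ω_d, so ω_d = π/0.102 = 30.8 rad/s.

ω_d ≈ 30.8 rad/s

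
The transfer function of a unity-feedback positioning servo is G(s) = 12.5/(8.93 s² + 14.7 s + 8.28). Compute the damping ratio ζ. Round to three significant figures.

Dividing through by 8.93: denominator becomes s² + 1.646 s + 0.9272.
So ω_n = √0.9272 = 0.963 rad/s and ζ = 1.646/(2·0.963) = 0.855.

ζ ≈ 0.855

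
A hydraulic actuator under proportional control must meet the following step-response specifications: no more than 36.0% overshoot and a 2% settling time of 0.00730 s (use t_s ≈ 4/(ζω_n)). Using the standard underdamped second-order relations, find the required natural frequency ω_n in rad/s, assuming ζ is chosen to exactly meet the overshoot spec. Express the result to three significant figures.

Inverting the overshoot relation: ζ = |ln 0.360|/√(π² + ln²0.360) = 0.309.
Then ω_n = 4/(ζ t_s) = 4/(0.309 × 0.00730) = 1770 rad/s.

ω_n ≈ 1770 rad/s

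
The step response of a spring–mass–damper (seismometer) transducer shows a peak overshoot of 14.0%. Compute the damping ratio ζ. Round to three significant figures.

ζ ≈ 0.531

Inverting the overshoot relation: ζ = |ln 0.140|/√(π² + ln²0.140) = 0.531.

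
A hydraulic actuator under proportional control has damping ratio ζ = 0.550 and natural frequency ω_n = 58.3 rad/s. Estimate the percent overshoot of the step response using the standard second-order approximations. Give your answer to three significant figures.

For an underdamped second-order system, %OS = 100·exp(−πζ/√(1−ζ²)).
πζ/√(1−ζ²) = π·0.550/√(1−0.303) = 2.069, so %OS = 100·e^(−2.069) = 12.6%.

%OS ≈ 12.6%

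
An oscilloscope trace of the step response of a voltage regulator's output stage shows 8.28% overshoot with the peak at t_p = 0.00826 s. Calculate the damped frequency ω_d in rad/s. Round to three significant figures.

t_p = π/ω_d, so ω_d = π/0.00826 = 380 rad/s.

ω_d ≈ 380 rad/s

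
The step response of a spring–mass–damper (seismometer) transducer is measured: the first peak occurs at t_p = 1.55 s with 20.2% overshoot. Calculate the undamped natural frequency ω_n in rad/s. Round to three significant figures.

From the overshoot, ζ = −ln(OS)/√(π²+ln²(OS)) = 0.454.
From t_p = π/ω_d, ω_d = π/1.55 = 2.03 rad/s, so ω_n = ω_d/√(1−ζ²) = 2.27 rad/s.

ω_n ≈ 2.27 rad/s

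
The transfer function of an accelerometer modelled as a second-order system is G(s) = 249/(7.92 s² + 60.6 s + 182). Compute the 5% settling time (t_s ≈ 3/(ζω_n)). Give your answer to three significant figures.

Dividing through by 7.92: denominator becomes s² + 7.652 s + 22.98.
So ω_n = √22.98 = 4.79 rad/s and ζ = 7.652/(2·4.79) = 0.798.
t_s ≈ 3/(ζω_n) = 0.784 s.

t_s ≈ 0.784 s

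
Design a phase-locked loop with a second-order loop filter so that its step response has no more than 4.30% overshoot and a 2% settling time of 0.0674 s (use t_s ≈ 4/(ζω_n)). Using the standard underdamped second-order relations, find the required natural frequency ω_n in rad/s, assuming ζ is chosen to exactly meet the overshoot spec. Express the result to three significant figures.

From %OS = 100·exp(−πζ/√(1−ζ²)), invert to get ζ = −ln(OS)/√(π² + ln²(OS)) with OS = 0.0430.
−ln 0.0430 = 3.147, so ζ = 3.147/√(π² + 9.901) = 0.708.
Then ω_n = 4/(ζ t_s) = 4/(0.708 × 0.0674) = 83.9 rad/s.

ω_n ≈ 83.9 rad/s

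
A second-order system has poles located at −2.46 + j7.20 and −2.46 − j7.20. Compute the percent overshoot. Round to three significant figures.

%OS ≈ 34.2%

|pole| = ω_n = √(2.46² + 7.20²) = 7.61 rad/s; ζ = cos θ = σ/ω_n = 0.323.
%OS = 100·exp(−πζ/√(1−ζ²)) = 34.2%.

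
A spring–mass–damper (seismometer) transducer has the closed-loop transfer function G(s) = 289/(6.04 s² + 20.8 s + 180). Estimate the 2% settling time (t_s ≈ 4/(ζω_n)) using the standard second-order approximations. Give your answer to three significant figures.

t_s ≈ 2.32 s

Dividing through by 6.04: denominator becomes s² + 3.444 s + 29.80.
So ω_n = √29.80 = 5.46 rad/s and ζ = 3.444/(2·5.46) = 0.315.
t_s ≈ 4/(ζω_n) = 2.32 s.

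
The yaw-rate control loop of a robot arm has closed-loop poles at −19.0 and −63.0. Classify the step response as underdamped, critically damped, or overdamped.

overdamped

Since the poles are distinct, negative and real, the response is overdamped.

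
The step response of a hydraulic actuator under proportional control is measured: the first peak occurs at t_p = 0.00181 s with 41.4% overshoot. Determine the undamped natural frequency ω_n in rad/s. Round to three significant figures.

From the overshoot, ζ = −ln(OS)/√(π²+ln²(OS)) = 0.270.
From t_p = π/ω_d, ω_d = π/0.00181 = 1740 rad/s, so ω_n = ω_d/√(1−ζ²) = 1800 rad/s.

ω_n ≈ 1800 rad/s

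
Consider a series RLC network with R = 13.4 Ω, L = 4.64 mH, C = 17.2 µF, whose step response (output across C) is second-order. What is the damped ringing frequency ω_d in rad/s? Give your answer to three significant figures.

For a series RLC circuit (capacitor voltage as output), ω_n = 1/√(LC) = 1/√(4.64 mH · 17.2 µF) = 3540 rad/s.
ζ = (R/2)·√(C/L) = (13.4/2)·√(17.2 µF/4.64 mH) = 0.408.
ω_d = 3540·√(1 − 0.408²) = 3230 rad/s.

ω_d ≈ 3230 rad/s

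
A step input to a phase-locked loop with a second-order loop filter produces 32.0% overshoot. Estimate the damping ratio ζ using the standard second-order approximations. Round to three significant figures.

ζ = −ln(OS)/√(π² + (ln OS)²). With OS = 0.320, ln OS = −1.139 and ζ = 1.139/3.342 = 0.341.

ζ ≈ 0.341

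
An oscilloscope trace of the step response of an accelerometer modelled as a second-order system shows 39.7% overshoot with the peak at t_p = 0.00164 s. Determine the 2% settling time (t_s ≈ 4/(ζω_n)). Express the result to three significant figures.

t_s ≈ 0.00710 s

From the overshoot, ζ = −ln(OS)/√(π²+ln²(OS)) = 0.282.
From t_p = π/ω_d, ω_d = π/0.00164 = 1920 rad/s, so ω_n = ω_d/√(1−ζ²) = 2000 rad/s.
t_s ≈ 4/(ζω_n) = 4/(0.282·2000) = 0.00710 s.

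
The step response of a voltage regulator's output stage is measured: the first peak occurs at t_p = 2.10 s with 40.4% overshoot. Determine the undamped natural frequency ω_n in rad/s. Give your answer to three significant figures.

From the overshoot, ζ = −ln(OS)/√(π²+ln²(OS)) = 0.277.
t_p = π/ω_d ⇒ ω_d = 1.50 rad/s; then ω_n = ω_d/√(1−ζ²) = 1.56 rad/s.

ω_n ≈ 1.56 rad/s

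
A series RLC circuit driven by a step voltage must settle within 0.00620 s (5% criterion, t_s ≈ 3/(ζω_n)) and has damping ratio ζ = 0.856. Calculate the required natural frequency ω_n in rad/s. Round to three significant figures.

Rearranging t_s ≈ 3/(ζω_n) gives ω_n = 3/(ζ·t_s) = 3/(0.856 × 0.00620) = 565 rad/s.

ω_n ≈ 565 rad/s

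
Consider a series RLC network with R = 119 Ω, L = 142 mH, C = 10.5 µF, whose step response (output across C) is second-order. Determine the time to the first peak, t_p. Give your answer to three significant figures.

For a series RLC circuit (capacitor voltage as output), ω_n = 1/√(LC) = 1/√(142 mH · 10.5 µF) = 819 rad/s.
ζ = (R/2)·√(C/L) = (119/2)·√(10.5 µF/142 mH) = 0.512.
The damped frequency ω_d = ω_n√(1−ζ²) = 704 rad/s. t_p = π/ω_d = 0.00446 s.

t_p ≈ 0.00446 s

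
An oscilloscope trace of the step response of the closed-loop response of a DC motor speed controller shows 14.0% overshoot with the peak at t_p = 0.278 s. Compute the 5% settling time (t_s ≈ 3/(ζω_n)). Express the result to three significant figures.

t_s ≈ 0.424 s

ζ from %OS: ζ = |ln 0.140|/√(π²+ln²0.140) = 0.531.
t_p = π/ω_d ⇒ ω_d = 11.3 rad/s; then ω_n = ω_d/√(1−ζ²) = 13.3 rad/s.
t_s ≈ 3/(ζω_n) = 3/(0.531·13.3) = 0.424 s.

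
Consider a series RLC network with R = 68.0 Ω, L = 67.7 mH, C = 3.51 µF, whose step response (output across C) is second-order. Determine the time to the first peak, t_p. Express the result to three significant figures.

t_p ≈ 0.00158 s

For a series RLC circuit (capacitor voltage as output), ω_n = 1/√(LC) = 1/√(67.7 mH · 3.51 µF) = 2050 rad/s.
ζ = (R/2)·√(C/L) = (68.0/2)·√(3.51 µF/67.7 mH) = 0.245.
ω_d = 2050·√(1 − 0.245²) = 1990 rad/s. t_p = π/ω_d = 0.00158 s.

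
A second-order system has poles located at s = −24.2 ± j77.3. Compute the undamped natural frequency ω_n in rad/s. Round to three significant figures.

ω_n ≈ 81.0 rad/s

The poles are at −σ ± jω_d with σ = 24.2 and ω_d = 77.3, so ω_n = √(σ²+ω_d²) = 81.0 rad/s and ζ = σ/ω_n = 0.299.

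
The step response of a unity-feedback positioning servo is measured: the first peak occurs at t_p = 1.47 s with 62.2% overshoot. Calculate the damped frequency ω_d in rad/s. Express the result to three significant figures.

ω_d ≈ 2.14 rad/s

t_p = π/ω_d, so ω_d = π/1.47 = 2.14 rad/s.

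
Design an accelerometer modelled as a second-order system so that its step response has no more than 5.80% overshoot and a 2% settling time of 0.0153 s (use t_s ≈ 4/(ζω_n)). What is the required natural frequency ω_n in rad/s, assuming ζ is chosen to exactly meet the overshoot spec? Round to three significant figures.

Inverting the overshoot relation: ζ = |ln 0.0580|/√(π² + ln²0.0580) = 0.672.
Then ω_n = 4/(ζ t_s) = 4/(0.672 × 0.0153) = 389 rad/s.

ω_n ≈ 389 rad/s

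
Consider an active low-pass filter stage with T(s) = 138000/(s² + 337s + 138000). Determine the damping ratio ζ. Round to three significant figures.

ω_n = √138000 = 371 rad/s; ζ = 337/(2·371) = 0.454.

ζ ≈ 0.454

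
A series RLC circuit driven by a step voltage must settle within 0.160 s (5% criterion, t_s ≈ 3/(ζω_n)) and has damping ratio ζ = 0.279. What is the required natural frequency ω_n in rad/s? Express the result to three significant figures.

ω_n ≈ 67.2 rad/s

Rearranging t_s ≈ 3/(ζω_n) gives ω_n = 3/(ζ·t_s) = 3/(0.279 × 0.160) = 67.2 rad/s.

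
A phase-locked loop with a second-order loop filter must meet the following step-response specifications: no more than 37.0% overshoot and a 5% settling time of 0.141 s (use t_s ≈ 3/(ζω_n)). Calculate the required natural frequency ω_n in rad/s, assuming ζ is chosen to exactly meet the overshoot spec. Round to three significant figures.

Inverting the overshoot relation: ζ = |ln 0.370|/√(π² + ln²0.370) = 0.302.
Then ω_n = 3/(ζ t_s) = 3/(0.302 × 0.141) = 70.5 rad/s.

ω_n ≈ 70.5 rad/s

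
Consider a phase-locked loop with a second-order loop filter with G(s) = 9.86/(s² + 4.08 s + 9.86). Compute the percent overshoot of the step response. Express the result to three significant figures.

Matching coefficients with s² + 2ζω_n s + ω_n² gives ω_n² = 9.86 ⇒ ω_n = 3.14 rad/s, and ζ = 4.08/(2ω_n) = 0.650.
Overshoot: exp(−π·0.650/√(1−0.650²)) = 0.0682, i.e. 6.82%.

%OS ≈ 6.82%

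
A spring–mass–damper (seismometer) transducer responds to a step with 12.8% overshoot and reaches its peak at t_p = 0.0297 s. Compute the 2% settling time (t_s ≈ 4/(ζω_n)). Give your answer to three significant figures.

ζ from %OS: ζ = |ln 0.128|/√(π²+ln²0.128) = 0.548.
From t_p = π/ω_d, ω_d = π/0.0297 = 106 rad/s, so ω_n = ω_d/√(1−ζ²) = 126 rad/s.
t_s ≈ 4/(ζω_n) = 4/(0.548·126) = 0.0578 s.

t_s ≈ 0.0578 s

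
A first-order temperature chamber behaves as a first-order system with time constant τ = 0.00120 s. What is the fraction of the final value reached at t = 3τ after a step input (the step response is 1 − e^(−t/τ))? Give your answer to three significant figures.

y(t)/y_∞ = 1 − e^(−t/τ) = 1 − e^(−3) = 1 − e^(−3.00) = 0.950.

y/y_∞ ≈ 0.950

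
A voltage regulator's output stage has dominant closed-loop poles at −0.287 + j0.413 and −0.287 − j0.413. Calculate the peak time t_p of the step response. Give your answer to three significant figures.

t_p = π/ω_d with ω_d = 0.413 (the imaginary part), so t_p = 7.61 s.

t_p ≈ 7.61 s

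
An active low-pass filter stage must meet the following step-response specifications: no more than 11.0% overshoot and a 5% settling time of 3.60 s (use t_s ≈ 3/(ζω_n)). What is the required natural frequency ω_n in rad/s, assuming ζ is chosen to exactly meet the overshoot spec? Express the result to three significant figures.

From %OS = 100·exp(−πζ/√(1−ζ²)), invert to get ζ = −ln(OS)/√(π² + ln²(OS)) with OS = 0.110.
−ln 0.110 = 2.207, so ζ = 2.207/√(π² + 4.872) = 0.575.
From t_s ≈ 3/(ζω_n): ω_n = 3/(ζ·t_s) = 3/(0.575·3.60) = 1.45 rad/s.

ω_n ≈ 1.45 rad/s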